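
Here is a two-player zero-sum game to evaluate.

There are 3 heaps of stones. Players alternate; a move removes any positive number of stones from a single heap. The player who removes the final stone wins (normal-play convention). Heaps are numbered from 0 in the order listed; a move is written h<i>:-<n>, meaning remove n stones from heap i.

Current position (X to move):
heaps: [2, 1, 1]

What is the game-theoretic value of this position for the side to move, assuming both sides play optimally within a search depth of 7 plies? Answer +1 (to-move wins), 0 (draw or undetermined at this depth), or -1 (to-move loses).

value((2,1,1), X) = +1

[(2,1,1)] X move#1: h0:-1:-1/(1,1,1), h0:-2:+1/(0,1,1)*, h1:-1:-1/(2,0,1), h2:-1:-1/(2,1,0)
[(0,1,1)] O move#2: h1:-1:-1/(0,0,1)*, h2:-1:-1/(0,1,0)
[(0,0,1)] X move#3: h2:-1:+1/(0,0,0)*
[(0,0,0)] end (terminal -1, O#4); searched (2,1,1) to 7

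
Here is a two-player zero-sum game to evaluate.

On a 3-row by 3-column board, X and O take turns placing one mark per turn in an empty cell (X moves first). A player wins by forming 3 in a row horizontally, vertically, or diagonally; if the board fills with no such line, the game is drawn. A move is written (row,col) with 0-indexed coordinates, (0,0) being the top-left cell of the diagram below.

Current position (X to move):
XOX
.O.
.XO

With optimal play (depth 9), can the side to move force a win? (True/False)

X winning at [XOX/.O./.XO]: False

[XOX/.O./.XO] X move#1: (1,0):+0/XOX/XO./.XO*, (1,2):+0/XOX/.OX/.XO, (2,0):+0/XOX/.O./XXO
[XOX/XO./.XO] O move#2: (1,2):-1/XOX/XOO/.XO, (2,0):+0/XOX/XO./OXO*
[XOX/XO./OXO] X move#3: (1,2):+0/XOX/XOX/OXO*
[XOX/XOX/OXO] end (terminal +0, O#4); searched XOX/.O./.XO to 9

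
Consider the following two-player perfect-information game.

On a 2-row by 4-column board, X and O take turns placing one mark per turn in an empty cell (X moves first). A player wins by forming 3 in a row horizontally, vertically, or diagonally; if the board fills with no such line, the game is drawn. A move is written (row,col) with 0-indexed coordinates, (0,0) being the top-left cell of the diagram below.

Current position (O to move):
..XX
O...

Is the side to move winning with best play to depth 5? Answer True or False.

ply 1, O at ..XX/O... | (0,0)=-1→O.XX/O...; (0,1)=+0→.OXX/O...*; (1,1)=-1→..XX/OO..; (1,2)=-1→..XX/O.O.; (1,3)=-1→..XX/O..O
ply 2, X at .OXX/O... | (0,0)=+0→XOXX/O...*; (1,1)=+0→.OXX/OX..; (1,2)=+0→.OXX/O.X.; (1,3)=+0→.OXX/O..X
ply 3, O at XOXX/O... | (1,1)=+0→XOXX/OO..*; (1,2)=+0→XOXX/O.O.; (1,3)=+0→XOXX/O..O
ply 4, X at XOXX/OO.. | (1,2)=+0→XOXX/OOX.*; (1,3)=-1→XOXX/OO.X
ply 5, O at XOXX/OOX. | (1,3)=+0→XOXX/OOXO*
ply 6: XOXX/OOXO is terminal +0 (X); from ..XX/O... depth 5

O winning at [..XX/O...]: False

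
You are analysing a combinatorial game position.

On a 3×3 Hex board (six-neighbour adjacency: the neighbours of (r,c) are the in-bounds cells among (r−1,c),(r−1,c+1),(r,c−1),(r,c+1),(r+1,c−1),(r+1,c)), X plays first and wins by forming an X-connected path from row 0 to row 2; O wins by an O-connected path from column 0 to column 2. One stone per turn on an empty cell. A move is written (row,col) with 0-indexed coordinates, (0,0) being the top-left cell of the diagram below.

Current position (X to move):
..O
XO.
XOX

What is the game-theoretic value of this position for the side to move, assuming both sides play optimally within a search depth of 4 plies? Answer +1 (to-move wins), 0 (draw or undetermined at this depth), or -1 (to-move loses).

value(..O/XO./XOX, X) = +1

[..O/XO./XOX] X move#1: (0,0):+1/X.O/XO./XOX*, (0,1):+1/.XO/XO./XOX, (1,2):+1/..O/XOX/XOX
[X.O/XO./XOX] end (terminal -1, O#2); searched ..O/XO./XOX to 4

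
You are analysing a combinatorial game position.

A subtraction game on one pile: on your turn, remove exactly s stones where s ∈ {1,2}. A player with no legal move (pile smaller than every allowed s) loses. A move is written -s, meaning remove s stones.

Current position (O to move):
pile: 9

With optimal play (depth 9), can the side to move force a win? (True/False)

O winning at [9]: False

[9] O move#1: -1:-1/8*, -2:-1/7
[8] X move#2: -1:-1/7, -2:+1/6*
[6] O move#3: -1:-1/5*, -2:-1/4
[5] X move#4: -1:-1/4, -2:+1/3*
[3] O move#5: -1:-1/2*, -2:-1/1
[2] X move#6: -1:-1/1, -2:+1/0*
[0] end (terminal -1, O#7); searched 9 to 9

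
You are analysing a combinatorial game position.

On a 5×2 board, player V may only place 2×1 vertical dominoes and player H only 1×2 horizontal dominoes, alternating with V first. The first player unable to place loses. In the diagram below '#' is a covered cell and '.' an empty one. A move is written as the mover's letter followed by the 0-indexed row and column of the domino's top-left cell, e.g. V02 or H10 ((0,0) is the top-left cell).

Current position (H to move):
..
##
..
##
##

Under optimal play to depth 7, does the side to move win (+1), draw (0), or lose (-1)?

ply 1, H at ../##/../##/## | H00=+1→##/##/../##/##*; H20=+1→../##/##/##/##
ply 2: ##/##/../##/## is terminal -1 (V); from ../##/../##/## depth 7

value(../##/../##/##, H) = +1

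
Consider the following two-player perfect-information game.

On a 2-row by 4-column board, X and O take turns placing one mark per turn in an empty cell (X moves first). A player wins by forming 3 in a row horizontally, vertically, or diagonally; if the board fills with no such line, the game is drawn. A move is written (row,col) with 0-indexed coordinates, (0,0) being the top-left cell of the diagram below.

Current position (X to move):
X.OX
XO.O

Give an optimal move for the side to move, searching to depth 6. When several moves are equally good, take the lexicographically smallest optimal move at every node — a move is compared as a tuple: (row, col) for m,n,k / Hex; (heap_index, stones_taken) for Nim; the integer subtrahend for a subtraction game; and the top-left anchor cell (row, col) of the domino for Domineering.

[X.OX/XO.O] X move#1: (0,1):-1/XXOX/XO.O, (1,2):+0/X.OX/XOXO*
[X.OX/XOXO] O move#2: (0,1):+0/XOOX/XOXO*
[XOOX/XOXO] end (terminal +0, X#3); searched X.OX/XO.O to 6

X's best at [X.OX/XO.O]: (1,2)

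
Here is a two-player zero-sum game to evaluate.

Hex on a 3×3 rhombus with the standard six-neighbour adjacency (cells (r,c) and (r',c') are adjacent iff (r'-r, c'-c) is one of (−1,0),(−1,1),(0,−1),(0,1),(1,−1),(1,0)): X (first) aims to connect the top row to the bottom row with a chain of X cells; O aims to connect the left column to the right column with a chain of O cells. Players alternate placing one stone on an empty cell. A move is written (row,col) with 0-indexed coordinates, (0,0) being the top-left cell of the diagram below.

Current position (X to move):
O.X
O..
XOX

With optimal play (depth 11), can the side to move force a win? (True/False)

ply 1, X at O.X/O../XOX | (0,1)=+1→OXX/O../XOX*; (1,1)=+1→O.X/OX./XOX; (1,2)=+1→O.X/O.X/XOX
ply 2, O at OXX/O../XOX | (1,1)=-1→OXX/OO./XOX*; (1,2)=-1→OXX/O.O/XOX
ply 3, X at OXX/OO./XOX | (1,2)=+1→OXX/OOX/XOX*
ply 4: OXX/OOX/XOX is terminal -1 (O); from O.X/O../XOX depth 11

X winning at [O.X/O../XOX]: True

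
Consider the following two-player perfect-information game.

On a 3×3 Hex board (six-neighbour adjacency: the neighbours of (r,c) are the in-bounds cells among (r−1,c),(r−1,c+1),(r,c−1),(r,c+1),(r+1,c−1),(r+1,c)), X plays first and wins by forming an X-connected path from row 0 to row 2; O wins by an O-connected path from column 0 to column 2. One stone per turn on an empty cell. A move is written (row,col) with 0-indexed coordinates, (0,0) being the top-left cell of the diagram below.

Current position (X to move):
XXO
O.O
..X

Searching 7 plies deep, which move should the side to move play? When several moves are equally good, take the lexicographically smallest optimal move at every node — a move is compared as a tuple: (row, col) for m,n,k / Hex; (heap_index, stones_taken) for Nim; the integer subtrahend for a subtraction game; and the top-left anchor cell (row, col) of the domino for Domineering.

X's best at [XXO/O.O/..X]: (1,1)

p1 X@[XXO/O.O/..X]: (1,1)[XXO/OXO/..X]+1* (2,0)[XXO/O.O/X.X]-1 (2,1)[XXO/O.O/.XX]-1
p2 O@[XXO/OXO/..X]: (2,0)[XXO/OXO/O.X]-1* (2,1)[XXO/OXO/.OX]-1
p3 X@[XXO/OXO/O.X]: (2,1)[XXO/OXO/OXX]+1*
p4 O@[XXO/OXO/OXX] terminal -1; root [XXO/O.O/..X] d7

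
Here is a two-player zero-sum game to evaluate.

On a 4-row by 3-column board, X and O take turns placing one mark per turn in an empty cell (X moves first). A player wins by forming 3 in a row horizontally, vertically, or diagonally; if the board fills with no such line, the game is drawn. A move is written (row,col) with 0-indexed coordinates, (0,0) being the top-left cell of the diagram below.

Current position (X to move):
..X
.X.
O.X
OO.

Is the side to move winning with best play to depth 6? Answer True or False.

ply 1, X at ..X/.X./O.X/OO. | (0,0)=+1→X.X/.X./O.X/OO.*; (0,1)=-1→.XX/.X./O.X/OO.; (1,0)=-1→..X/XX./O.X/OO.; (1,2)=+1→..X/.XX/O.X/OO.; (2,1)=-1→..X/.X./OXX/OO.; (3,2)=-1→..X/.X./O.X/OOX
ply 2: X.X/.X./O.X/OO. is terminal -1 (O); from ..X/.X./O.X/OO. depth 6

X winning at [..X/.X./O.X/OO.]: True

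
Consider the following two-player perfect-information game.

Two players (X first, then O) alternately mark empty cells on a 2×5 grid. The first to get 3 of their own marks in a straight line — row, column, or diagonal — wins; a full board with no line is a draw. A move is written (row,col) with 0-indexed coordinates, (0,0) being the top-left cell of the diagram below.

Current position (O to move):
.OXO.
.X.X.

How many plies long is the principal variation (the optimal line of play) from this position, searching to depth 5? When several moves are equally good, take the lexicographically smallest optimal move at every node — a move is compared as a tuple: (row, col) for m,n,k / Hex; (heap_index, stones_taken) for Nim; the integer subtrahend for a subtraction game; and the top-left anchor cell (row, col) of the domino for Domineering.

p1 O@[.OXO./.X.X.]: (0,0)[OOXO./.X.X.]-1 (0,4)[.OXOO/.X.X.]-1 (1,0)[.OXO./OX.X.]-1 (1,2)[.OXO./.XOX.]+0* (1,4)[.OXO./.X.XO]-1
p2 X@[.OXO./.XOX.]: (0,0)[XOXO./.XOX.]+0* (0,4)[.OXOX/.XOX.]+0 (1,0)[.OXO./XXOX.]+0 (1,4)[.OXO./.XOXX]+0
p3 O@[XOXO./.XOX.]: (0,4)[XOXOO/.XOX.]+0* (1,0)[XOXO./OXOX.]+0 (1,4)[XOXO./.XOXO]+0
p4 X@[XOXOO/.XOX.]: (1,0)[XOXOO/XXOX.]+0* (1,4)[XOXOO/.XOXX]+0
p5 O@[XOXOO/XXOX.]: (1,4)[XOXOO/XXOXO]+0*
p6 X@[XOXOO/XXOXO] terminal +0; root [.OXO./.X.X.] d5

PV length from [.OXO./.X.X.]: 5 plies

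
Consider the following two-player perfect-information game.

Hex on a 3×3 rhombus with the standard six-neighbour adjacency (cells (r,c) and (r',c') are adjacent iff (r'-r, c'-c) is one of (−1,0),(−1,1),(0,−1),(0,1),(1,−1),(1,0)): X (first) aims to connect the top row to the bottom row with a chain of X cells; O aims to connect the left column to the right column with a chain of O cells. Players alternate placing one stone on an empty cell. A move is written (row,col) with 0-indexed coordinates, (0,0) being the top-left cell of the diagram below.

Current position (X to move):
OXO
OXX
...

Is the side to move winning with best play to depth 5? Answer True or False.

[OXO/OXX/...] X move#1: (2,0):+1/OXO/OXX/X..*, (2,1):+1/OXO/OXX/.X., (2,2):+1/OXO/OXX/..X
[OXO/OXX/X..] end (terminal -1, O#2); searched OXO/OXX/... to 5

X winning at [OXO/OXX/...]: True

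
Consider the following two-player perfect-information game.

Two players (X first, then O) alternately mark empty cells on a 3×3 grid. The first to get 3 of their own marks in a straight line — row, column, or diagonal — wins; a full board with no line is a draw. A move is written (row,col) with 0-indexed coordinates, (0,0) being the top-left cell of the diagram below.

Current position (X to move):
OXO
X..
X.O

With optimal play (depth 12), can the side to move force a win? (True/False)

ply 1, X at OXO/X../X.O | (1,1)=-1→OXO/XX./X.O*; (1,2)=-1→OXO/X.X/X.O; (2,1)=-1→OXO/X../XXO
ply 2, O at OXO/XX./X.O | (1,2)=+1→OXO/XXO/X.O*; (2,1)=-1→OXO/XX./XOO
ply 3: OXO/XXO/X.O is terminal -1 (X); from OXO/X../X.O depth 12

X winning at [OXO/X../X.O]: False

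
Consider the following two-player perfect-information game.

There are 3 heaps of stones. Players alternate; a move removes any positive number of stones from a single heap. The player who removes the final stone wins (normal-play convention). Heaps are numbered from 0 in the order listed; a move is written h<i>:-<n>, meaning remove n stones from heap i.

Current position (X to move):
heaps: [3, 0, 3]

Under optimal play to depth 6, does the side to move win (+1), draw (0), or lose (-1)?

value((3,0,3), X) = -1

[(3,0,3)] X move#1: h0:-1:-1/(2,0,3)*, h0:-2:-1/(1,0,3), h0:-3:-1/(0,0,3), h2:-1:-1/(3,0,2), h2:-2:-1/(3,0,1), h2:-3:-1/(3,0,0)
[(2,0,3)] O move#2: h0:-1:-1/(1,0,3), h0:-2:-1/(0,0,3), h2:-1:+1/(2,0,2)*, h2:-2:-1/(2,0,1), h2:-3:-1/(2,0,0)
[(2,0,2)] X move#3: h0:-1:-1/(1,0,2)*, h0:-2:-1/(0,0,2), h2:-1:-1/(2,0,1), h2:-2:-1/(2,0,0)
[(1,0,2)] O move#4: h0:-1:-1/(0,0,2), h2:-1:+1/(1,0,1)*, h2:-2:-1/(1,0,0)
[(1,0,1)] X move#5: h0:-1:-1/(0,0,1)*, h2:-1:-1/(1,0,0)
[(0,0,1)] O move#6: h2:-1:+1/(0,0,0)*
[(0,0,0)] end (terminal -1, X#7); searched (3,0,3) to 6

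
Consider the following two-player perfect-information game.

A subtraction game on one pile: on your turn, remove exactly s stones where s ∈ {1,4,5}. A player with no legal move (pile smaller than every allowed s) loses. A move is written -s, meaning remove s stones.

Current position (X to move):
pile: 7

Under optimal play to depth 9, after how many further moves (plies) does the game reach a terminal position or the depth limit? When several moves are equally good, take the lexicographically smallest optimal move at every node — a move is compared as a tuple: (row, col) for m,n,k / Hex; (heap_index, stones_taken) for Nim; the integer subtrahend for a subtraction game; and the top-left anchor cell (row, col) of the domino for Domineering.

ply 1, X at 7 | -1=-1→6; -4=-1→3; -5=+1→2*
ply 2, O at 2 | -1=-1→1*
ply 3, X at 1 | -1=+1→0*
ply 4: 0 is terminal -1 (O); from 7 depth 9

PV length from [7]: 3 plies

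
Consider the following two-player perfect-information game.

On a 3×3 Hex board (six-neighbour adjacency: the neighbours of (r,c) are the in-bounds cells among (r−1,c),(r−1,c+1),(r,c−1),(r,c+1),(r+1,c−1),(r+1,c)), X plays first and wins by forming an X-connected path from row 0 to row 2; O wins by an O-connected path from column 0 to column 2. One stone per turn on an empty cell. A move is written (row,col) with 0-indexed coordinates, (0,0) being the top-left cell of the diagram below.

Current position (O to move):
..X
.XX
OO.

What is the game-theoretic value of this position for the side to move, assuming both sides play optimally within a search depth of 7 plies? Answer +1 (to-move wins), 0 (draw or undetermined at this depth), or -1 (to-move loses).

value(..X/.XX/OO., O) = +1

p1 O@[..X/.XX/OO.]: (0,0)[O.X/.XX/OO.]-1 (0,1)[.OX/.XX/OO.]-1 (1,0)[..X/OXX/OO.]-1 (2,2)[..X/.XX/OOO]+1*
p2 X@[..X/.XX/OOO] terminal -1; root [..X/.XX/OO.] d7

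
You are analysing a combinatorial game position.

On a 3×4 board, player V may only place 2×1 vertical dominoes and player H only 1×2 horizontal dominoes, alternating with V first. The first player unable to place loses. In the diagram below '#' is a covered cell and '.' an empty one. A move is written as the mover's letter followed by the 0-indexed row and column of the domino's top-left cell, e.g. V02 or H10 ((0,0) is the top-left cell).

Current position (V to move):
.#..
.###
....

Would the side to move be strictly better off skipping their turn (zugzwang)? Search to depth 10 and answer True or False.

zugzwang(.#../.###/...., V) = False

[.#../.###/....] V move#1: V00:-1/##../####/....*, V10:-1/.#../####/#...
[##../####/....] H move#2: H02:+1/####/####/....*, H20:+1/##../####/##.., H21:+1/##../####/.##., H22:+1/##../####/..##
[####/####/....] end (terminal -1, V#3); searched .#../.###/.... to 10
pass branch (H moves first from the same position):
  | [.#../.###/....] H move#1: H02:+1/.###/.###/....*, H20:+1/.#../.###/##.., H21:+1/.#../.###/.##., H22:+1/.#../.###/..##
  | [.###/.###/....] V move#2: V00:-1/####/####/....*, V10:-1/.###/####/#...
  | [####/####/....] H move#3: H20:+1/####/####/##..*, H21:+1/####/####/.##., H22:+1/####/####/..##
  | [####/####/##..] end (terminal -1, V#4); searched .#../.###/.... to 10
V moving scores -1; V passing scores -1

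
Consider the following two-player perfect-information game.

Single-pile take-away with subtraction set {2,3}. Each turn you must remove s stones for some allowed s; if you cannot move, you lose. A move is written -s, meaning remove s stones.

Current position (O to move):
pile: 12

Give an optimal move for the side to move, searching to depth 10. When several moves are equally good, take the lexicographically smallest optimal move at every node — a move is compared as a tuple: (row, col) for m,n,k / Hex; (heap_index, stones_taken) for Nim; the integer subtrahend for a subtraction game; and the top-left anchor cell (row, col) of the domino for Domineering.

p1 O@[12]: -2[10]+1* -3[9]-1
p2 X@[10]: -2[8]-1* -3[7]-1
p3 O@[8]: -2[6]+1* -3[5]+1
p4 X@[6]: -2[4]-1* -3[3]-1
p5 O@[4]: -2[2]-1 -3[1]+1*
p6 X@[1] terminal -1; root [12] d10

O's best at [12]: -2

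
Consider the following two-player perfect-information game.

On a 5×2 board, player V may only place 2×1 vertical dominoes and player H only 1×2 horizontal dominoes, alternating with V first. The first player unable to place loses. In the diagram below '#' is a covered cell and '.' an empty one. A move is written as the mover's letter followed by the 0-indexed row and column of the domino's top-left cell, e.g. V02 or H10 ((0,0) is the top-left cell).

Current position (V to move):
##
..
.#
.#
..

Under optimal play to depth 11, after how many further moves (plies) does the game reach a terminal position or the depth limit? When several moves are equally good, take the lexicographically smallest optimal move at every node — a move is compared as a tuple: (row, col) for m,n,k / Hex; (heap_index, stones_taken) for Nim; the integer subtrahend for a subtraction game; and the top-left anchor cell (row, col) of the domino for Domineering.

p1 V@[##/../.#/.#/..]: V10[##/#./##/.#/..]-1* V20[##/../##/##/..]-1 V30[##/../.#/##/#.]-1
p2 H@[##/#./##/.#/..]: H40[##/#./##/.#/##]+1*
p3 V@[##/#./##/.#/##] terminal -1; root [##/../.#/.#/..] d11

PV length from [##/../.#/.#/..]: 2 plies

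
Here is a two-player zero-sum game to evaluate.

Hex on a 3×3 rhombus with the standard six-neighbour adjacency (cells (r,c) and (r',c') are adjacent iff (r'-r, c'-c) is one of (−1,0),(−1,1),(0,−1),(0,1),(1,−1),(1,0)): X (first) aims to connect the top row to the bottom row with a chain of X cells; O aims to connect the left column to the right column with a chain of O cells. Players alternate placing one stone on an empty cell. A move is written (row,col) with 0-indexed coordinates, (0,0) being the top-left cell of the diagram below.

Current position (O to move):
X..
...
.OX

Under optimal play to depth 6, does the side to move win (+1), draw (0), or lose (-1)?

ply 1, O at X../.../.OX | (0,1)=-1→XO./.../.OX; (0,2)=-1→X.O/.../.OX; (1,0)=-1→X../O../.OX; (1,1)=+1→X../.O./.OX*; (1,2)=-1→X../..O/.OX; (2,0)=-1→X../.../OOX
ply 2, X at X../.O./.OX | (0,1)=-1→XX./.O./.OX*; (0,2)=-1→X.X/.O./.OX; (1,0)=-1→X../XO./.OX; (1,2)=-1→X../.OX/.OX; (2,0)=-1→X../.O./XOX
ply 3, O at XX./.O./.OX | (0,2)=+1→XXO/.O./.OX*; (1,0)=+1→XX./OO./.OX; (1,2)=+1→XX./.OO/.OX; (2,0)=+1→XX./.O./OOX
ply 4, X at XXO/.O./.OX | (1,0)=-1→XXO/XO./.OX*; (1,2)=-1→XXO/.OX/.OX; (2,0)=-1→XXO/.O./XOX
ply 5, O at XXO/XO./.OX | (1,2)=-1→XXO/XOO/.OX; (2,0)=+1→XXO/XO./OOX*
ply 6: XXO/XO./OOX is terminal -1 (X); from X../.../.OX depth 6

value(X../.../.OX, O) = +1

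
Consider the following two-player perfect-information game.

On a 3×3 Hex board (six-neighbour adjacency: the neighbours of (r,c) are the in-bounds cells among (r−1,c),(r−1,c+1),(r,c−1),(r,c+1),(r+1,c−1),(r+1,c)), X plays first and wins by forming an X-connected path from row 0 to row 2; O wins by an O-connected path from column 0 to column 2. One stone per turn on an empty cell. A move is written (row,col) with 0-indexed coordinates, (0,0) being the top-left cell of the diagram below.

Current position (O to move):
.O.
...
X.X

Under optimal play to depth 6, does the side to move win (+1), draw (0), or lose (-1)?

[.O./.../X.X] O move#1: (0,0):-1/OO./.../X.X, (0,2):+1/.OO/.../X.X*, (1,0):-1/.O./O../X.X, (1,1):+1/.O./.O./X.X, (1,2):+1/.O./..O/X.X, (2,1):-1/.O./.../XOX
[.OO/.../X.X] X move#2: (0,0):-1/XOO/.../X.X*, (1,0):-1/.OO/X../X.X, (1,1):-1/.OO/.X./X.X, (1,2):-1/.OO/..X/X.X, (2,1):-1/.OO/.../XXX
[XOO/.../X.X] O move#3: (1,0):+1/XOO/O../X.X*, (1,1):-1/XOO/.O./X.X, (1,2):-1/XOO/..O/X.X, (2,1):-1/XOO/.../XOX
[XOO/O../X.X] end (terminal -1, X#4); searched .O./.../X.X to 6

value(.O./.../X.X, O) = +1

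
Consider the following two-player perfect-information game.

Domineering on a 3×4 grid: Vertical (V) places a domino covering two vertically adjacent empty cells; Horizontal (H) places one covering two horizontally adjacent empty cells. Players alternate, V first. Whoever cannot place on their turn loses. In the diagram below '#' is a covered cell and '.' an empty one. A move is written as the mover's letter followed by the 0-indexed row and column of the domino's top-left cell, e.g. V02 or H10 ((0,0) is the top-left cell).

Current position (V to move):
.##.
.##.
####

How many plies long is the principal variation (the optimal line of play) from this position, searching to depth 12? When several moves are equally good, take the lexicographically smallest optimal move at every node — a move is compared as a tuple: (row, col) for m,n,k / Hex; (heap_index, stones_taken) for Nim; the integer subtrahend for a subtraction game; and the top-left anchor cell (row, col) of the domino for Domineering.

p1 V@[.##./.##./####]: V00[###./###./####]+1* V03[.###/.###/####]+1
p2 H@[###./###./####] terminal -1; root [.##./.##./####] d12

PV length from [.##./.##./####]: 1 ply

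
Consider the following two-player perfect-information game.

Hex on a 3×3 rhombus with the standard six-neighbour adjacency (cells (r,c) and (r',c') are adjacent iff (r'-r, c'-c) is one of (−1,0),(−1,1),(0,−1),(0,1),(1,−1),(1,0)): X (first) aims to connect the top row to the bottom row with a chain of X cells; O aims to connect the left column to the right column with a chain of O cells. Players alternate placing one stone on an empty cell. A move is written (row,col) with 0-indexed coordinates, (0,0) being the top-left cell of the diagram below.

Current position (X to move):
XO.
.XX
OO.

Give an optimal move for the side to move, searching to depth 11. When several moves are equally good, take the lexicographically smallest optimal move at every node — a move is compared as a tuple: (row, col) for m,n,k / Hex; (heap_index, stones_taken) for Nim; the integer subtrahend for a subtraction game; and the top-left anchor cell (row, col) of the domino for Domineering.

ply 1, X at XO./.XX/OO. | (0,2)=-1→XOX/.XX/OO.; (1,0)=-1→XO./XXX/OO.; (2,2)=+1→XO./.XX/OOX*
ply 2, O at XO./.XX/OOX | (0,2)=-1→XOO/.XX/OOX*; (1,0)=-1→XO./OXX/OOX
ply 3, X at XOO/.XX/OOX | (1,0)=+1→XOO/XXX/OOX*
ply 4: XOO/XXX/OOX is terminal -1 (O); from XO./.XX/OO. depth 11

X's best at [XO./.XX/OO.]: (2,2)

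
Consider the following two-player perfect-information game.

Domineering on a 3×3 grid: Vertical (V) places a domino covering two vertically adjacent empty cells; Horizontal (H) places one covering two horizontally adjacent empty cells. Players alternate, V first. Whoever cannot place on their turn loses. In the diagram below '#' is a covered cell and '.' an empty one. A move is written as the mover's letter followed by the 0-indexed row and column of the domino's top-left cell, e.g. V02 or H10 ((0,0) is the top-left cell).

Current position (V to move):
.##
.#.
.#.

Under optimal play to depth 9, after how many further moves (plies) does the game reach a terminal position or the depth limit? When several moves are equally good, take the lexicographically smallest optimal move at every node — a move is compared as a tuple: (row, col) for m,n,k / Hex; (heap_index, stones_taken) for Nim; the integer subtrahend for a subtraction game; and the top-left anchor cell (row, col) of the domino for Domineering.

p1 V@[.##/.#./.#.]: V00[###/##./.#.]+1* V10[.##/##./##.]+1 V12[.##/.##/.##]+1
p2 H@[###/##./.#.] terminal -1; root [.##/.#./.#.] d9

PV length from [.##/.#./.#.]: 1 ply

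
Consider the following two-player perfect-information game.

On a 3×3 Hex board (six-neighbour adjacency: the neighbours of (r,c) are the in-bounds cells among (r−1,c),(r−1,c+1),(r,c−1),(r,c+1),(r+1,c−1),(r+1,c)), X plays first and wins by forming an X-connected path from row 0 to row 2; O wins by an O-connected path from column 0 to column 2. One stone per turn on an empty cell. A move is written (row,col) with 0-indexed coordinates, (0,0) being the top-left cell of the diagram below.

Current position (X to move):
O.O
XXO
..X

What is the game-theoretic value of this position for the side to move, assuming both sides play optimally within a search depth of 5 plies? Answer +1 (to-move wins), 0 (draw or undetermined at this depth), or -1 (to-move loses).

value(O.O/XXO/..X, X) = +1

p1 X@[O.O/XXO/..X]: (0,1)[OXO/XXO/..X]+1* (2,0)[O.O/XXO/X.X]-1 (2,1)[O.O/XXO/.XX]-1
p2 O@[OXO/XXO/..X]: (2,0)[OXO/XXO/O.X]-1* (2,1)[OXO/XXO/.OX]-1
p3 X@[OXO/XXO/O.X]: (2,1)[OXO/XXO/OXX]+1*
p4 O@[OXO/XXO/OXX] terminal -1; root [O.O/XXO/..X] d5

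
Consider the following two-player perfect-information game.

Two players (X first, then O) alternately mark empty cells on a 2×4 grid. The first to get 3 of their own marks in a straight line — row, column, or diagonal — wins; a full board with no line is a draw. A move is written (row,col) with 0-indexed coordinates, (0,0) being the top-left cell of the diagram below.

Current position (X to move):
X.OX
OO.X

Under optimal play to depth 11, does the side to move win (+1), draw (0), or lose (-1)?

p1 X@[X.OX/OO.X]: (0,1)[XXOX/OO.X]-1 (1,2)[X.OX/OOXX]+0*
p2 O@[X.OX/OOXX]: (0,1)[XOOX/OOXX]+0*
p3 X@[XOOX/OOXX] terminal +0; root [X.OX/OO.X] d11

value(X.OX/OO.X, X) = 0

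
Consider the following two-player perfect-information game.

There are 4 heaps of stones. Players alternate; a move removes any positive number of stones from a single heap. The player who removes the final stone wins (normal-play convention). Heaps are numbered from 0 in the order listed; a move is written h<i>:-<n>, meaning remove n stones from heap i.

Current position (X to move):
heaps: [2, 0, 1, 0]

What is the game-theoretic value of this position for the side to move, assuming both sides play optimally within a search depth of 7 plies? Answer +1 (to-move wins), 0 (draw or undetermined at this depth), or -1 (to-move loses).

value((2,0,1,0), X) = +1

[(2,0,1,0)] X move#1: h0:-1:+1/(1,0,1,0)*, h0:-2:-1/(0,0,1,0), h2:-1:-1/(2,0,0,0)
[(1,0,1,0)] O move#2: h0:-1:-1/(0,0,1,0)*, h2:-1:-1/(1,0,0,0)
[(0,0,1,0)] X move#3: h2:-1:+1/(0,0,0,0)*
[(0,0,0,0)] end (terminal -1, O#4); searched (2,0,1,0) to 7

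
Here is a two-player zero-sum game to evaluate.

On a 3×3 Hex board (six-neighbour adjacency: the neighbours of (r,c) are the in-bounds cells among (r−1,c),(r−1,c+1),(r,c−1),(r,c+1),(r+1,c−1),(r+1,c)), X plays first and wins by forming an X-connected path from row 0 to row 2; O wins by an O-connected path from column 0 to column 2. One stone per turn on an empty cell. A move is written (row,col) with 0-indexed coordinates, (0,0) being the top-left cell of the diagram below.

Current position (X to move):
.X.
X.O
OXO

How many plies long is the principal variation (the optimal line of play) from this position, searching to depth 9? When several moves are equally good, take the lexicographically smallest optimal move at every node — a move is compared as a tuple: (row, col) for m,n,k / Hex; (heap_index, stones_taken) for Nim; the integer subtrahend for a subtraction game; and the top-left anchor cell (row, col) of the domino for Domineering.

p1 X@[.X./X.O/OXO]: (0,0)[XX./X.O/OXO]-1 (0,2)[.XX/X.O/OXO]-1 (1,1)[.X./XXO/OXO]+1*
p2 O@[.X./XXO/OXO] terminal -1; root [.X./X.O/OXO] d9

PV length from [.X./X.O/OXO]: 1 ply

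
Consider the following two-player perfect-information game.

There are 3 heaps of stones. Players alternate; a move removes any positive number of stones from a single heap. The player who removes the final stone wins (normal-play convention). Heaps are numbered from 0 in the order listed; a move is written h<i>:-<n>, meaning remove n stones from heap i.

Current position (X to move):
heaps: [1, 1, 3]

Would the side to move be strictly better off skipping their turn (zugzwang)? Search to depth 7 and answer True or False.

zugzwang((1,1,3), X) = False

ply 1, X at (1,1,3) | h0:-1=-1→(0,1,3); h1:-1=-1→(1,0,3); h2:-1=-1→(1,1,2); h2:-2=-1→(1,1,1); h2:-3=+1→(1,1,0)*
ply 2, O at (1,1,0) | h0:-1=-1→(0,1,0)*; h1:-1=-1→(1,0,0)
ply 3, X at (0,1,0) | h1:-1=+1→(0,0,0)*
ply 4: (0,0,0) is terminal -1 (O); from (1,1,3) depth 7
suppose X passes — search the same position with O to move:
pass> ply 1, O at (1,1,3) | h0:-1=-1→(0,1,3); h1:-1=-1→(1,0,3); h2:-1=-1→(1,1,2); h2:-2=-1→(1,1,1); h2:-3=+1→(1,1,0)*
pass> ply 2, X at (1,1,0) | h0:-1=-1→(0,1,0)*; h1:-1=-1→(1,0,0)
pass> ply 3, O at (0,1,0) | h1:-1=+1→(0,0,0)*
pass> ply 4: (0,0,0) is terminal -1 (X); from (1,1,3) depth 7
for X: play +1, pass -1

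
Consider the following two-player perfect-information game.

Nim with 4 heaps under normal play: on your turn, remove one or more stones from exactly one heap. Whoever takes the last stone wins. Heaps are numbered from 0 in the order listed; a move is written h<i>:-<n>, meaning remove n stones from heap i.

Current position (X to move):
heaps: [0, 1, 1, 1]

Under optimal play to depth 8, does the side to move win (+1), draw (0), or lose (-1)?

value((0,1,1,1), X) = +1

ply 1, X at (0,1,1,1) | h1:-1=+1→(0,0,1,1)*; h2:-1=+1→(0,1,0,1); h3:-1=+1→(0,1,1,0)
ply 2, O at (0,0,1,1) | h2:-1=-1→(0,0,0,1)*; h3:-1=-1→(0,0,1,0)
ply 3, X at (0,0,0,1) | h3:-1=+1→(0,0,0,0)*
ply 4: (0,0,0,0) is terminal -1 (O); from (0,1,1,1) depth 8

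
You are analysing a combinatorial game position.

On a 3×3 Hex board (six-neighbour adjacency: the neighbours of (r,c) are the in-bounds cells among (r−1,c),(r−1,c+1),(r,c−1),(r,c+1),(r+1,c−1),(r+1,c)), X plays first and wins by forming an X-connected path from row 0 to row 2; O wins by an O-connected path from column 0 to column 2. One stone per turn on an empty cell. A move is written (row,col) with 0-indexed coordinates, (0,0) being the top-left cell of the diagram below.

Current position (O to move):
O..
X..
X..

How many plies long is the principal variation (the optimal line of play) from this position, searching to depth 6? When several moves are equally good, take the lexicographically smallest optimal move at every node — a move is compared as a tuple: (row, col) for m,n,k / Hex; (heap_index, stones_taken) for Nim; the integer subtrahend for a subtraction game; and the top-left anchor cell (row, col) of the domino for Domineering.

PV length from [O../X../X..]: 6 plies

p1 O@[O../X../X..]: (0,1)[OO./X../X..]-1* (0,2)[O.O/X../X..]-1 (1,1)[O../XO./X..]-1 (1,2)[O../X.O/X..]-1 (2,1)[O../X../XO.]-1 (2,2)[O../X../X.O]-1
p2 X@[OO./X../X..]: (0,2)[OOX/X../X..]+1* (1,1)[OO./XX./X..]-1 (1,2)[OO./X.X/X..]-1 (2,1)[OO./X../XX.]-1 (2,2)[OO./X../X.X]-1
p3 O@[OOX/X../X..]: (1,1)[OOX/XO./X..]-1* (1,2)[OOX/X.O/X..]-1 (2,1)[OOX/X../XO.]-1 (2,2)[OOX/X../X.O]-1
p4 X@[OOX/XO./X..]: (1,2)[OOX/XOX/X..]+1* (2,1)[OOX/XO./XX.]-1 (2,2)[OOX/XO./X.X]-1
p5 O@[OOX/XOX/X..]: (2,1)[OOX/XOX/XO.]-1* (2,2)[OOX/XOX/X.O]-1
p6 X@[OOX/XOX/XO.]: (2,2)[OOX/XOX/XOX]+1*
p7 O@[OOX/XOX/XOX] terminal -1; root [O../X../X..] d6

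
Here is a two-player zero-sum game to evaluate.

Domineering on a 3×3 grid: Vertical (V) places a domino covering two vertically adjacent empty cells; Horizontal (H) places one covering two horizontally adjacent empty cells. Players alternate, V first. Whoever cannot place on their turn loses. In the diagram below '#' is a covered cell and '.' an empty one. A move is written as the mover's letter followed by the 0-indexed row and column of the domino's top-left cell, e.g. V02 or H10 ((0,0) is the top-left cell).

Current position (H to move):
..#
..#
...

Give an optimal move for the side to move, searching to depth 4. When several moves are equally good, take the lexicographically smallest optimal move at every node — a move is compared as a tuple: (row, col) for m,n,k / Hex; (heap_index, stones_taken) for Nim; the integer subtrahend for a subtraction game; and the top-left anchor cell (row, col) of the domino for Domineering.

H's best at [..#/..#/...]: H10

p1 H@[..#/..#/...]: H00[###/..#/...]-1 H10[..#/###/...]+1* H20[..#/..#/##.]-1 H21[..#/..#/.##]-1
p2 V@[..#/###/...] terminal -1; root [..#/..#/...] d4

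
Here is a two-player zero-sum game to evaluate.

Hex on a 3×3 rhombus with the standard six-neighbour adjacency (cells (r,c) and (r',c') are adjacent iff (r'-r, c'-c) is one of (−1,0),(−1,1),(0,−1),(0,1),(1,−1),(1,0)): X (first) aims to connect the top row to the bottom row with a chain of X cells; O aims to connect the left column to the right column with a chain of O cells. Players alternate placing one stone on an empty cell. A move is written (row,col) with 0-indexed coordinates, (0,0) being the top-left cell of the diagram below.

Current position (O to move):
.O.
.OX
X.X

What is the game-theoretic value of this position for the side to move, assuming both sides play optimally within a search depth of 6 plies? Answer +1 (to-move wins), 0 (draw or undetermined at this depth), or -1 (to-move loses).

p1 O@[.O./.OX/X.X]: (0,0)[OO./.OX/X.X]-1 (0,2)[.OO/.OX/X.X]+1* (1,0)[.O./OOX/X.X]-1 (2,1)[.O./.OX/XOX]-1
p2 X@[.OO/.OX/X.X]: (0,0)[XOO/.OX/X.X]-1* (1,0)[.OO/XOX/X.X]-1 (2,1)[.OO/.OX/XXX]-1
p3 O@[XOO/.OX/X.X]: (1,0)[XOO/OOX/X.X]+1* (2,1)[XOO/.OX/XOX]-1
p4 X@[XOO/OOX/X.X] terminal -1; root [.O./.OX/X.X] d6

value(.O./.OX/X.X, O) = +1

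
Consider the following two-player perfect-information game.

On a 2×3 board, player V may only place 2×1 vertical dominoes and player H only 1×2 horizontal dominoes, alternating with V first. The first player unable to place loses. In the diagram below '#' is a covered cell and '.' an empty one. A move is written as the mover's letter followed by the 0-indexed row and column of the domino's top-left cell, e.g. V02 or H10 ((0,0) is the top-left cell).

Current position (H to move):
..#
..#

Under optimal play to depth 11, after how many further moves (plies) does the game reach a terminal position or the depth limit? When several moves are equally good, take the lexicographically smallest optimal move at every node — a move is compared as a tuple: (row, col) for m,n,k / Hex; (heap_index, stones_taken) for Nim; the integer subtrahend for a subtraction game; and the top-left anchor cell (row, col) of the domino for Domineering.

p1 H@[..#/..#]: H00[###/..#]+1* H10[..#/###]+1
p2 V@[###/..#] terminal -1; root [..#/..#] d11

PV length from [..#/..#]: 1 ply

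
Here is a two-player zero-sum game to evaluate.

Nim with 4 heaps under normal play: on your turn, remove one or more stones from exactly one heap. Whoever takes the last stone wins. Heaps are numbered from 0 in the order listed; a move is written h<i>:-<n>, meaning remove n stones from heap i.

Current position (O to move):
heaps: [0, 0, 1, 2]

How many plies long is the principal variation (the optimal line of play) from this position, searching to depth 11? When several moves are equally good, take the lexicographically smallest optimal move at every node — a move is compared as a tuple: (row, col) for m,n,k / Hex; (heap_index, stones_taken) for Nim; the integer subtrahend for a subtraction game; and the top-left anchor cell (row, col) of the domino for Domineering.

[(0,0,1,2)] O move#1: h2:-1:-1/(0,0,0,2), h3:-1:+1/(0,0,1,1)*, h3:-2:-1/(0,0,1,0)
[(0,0,1,1)] X move#2: h2:-1:-1/(0,0,0,1)*, h3:-1:-1/(0,0,1,0)
[(0,0,0,1)] O move#3: h3:-1:+1/(0,0,0,0)*
[(0,0,0,0)] end (terminal -1, X#4); searched (0,0,1,2) to 11

PV length from [(0,0,1,2)]: 3 plies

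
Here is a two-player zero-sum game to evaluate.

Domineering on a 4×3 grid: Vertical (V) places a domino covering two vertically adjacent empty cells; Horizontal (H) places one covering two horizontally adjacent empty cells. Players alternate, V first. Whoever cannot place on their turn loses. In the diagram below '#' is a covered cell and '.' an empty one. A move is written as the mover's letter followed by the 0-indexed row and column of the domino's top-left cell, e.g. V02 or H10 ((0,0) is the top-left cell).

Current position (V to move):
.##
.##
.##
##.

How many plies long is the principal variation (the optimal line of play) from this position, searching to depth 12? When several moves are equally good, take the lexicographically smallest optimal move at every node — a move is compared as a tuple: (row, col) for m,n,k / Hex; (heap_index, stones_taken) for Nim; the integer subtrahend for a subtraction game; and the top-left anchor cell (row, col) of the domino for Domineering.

ply 1, V at .##/.##/.##/##. | V00=+1→###/###/.##/##.*; V10=+1→.##/###/###/##.
ply 2: ###/###/.##/##. is terminal -1 (H); from .##/.##/.##/##. depth 12

PV length from [.##/.##/.##/##.]: 1 ply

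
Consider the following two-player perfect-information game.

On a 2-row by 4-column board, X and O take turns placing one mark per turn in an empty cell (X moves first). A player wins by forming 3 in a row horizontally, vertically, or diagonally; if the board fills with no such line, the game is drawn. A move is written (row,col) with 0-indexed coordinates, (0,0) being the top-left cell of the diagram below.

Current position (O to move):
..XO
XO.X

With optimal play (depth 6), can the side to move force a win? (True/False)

O winning at [..XO/XO.X]: False

ply 1, O at ..XO/XO.X | (0,0)=+0→O.XO/XO.X*; (0,1)=+0→.OXO/XO.X; (1,2)=+0→..XO/XOOX
ply 2, X at O.XO/XO.X | (0,1)=+0→OXXO/XO.X*; (1,2)=+0→O.XO/XOXX
ply 3, O at OXXO/XO.X | (1,2)=+0→OXXO/XOOX*
ply 4: OXXO/XOOX is terminal +0 (X); from ..XO/XO.X depth 6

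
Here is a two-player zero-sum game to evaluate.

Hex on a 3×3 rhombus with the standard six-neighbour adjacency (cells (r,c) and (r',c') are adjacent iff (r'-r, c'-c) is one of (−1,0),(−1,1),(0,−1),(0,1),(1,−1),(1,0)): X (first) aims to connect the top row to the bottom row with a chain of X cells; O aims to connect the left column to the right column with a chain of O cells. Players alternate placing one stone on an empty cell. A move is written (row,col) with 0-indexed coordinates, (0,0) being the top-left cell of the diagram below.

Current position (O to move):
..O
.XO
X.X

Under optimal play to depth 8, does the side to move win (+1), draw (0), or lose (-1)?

p1 O@[..O/.XO/X.X]: (0,0)[O.O/.XO/X.X]-1 (0,1)[.OO/.XO/X.X]+1* (1,0)[..O/OXO/X.X]-1 (2,1)[..O/.XO/XOX]-1
p2 X@[.OO/.XO/X.X]: (0,0)[XOO/.XO/X.X]-1* (1,0)[.OO/XXO/X.X]-1 (2,1)[.OO/.XO/XXX]-1
p3 O@[XOO/.XO/X.X]: (1,0)[XOO/OXO/X.X]+1* (2,1)[XOO/.XO/XOX]-1
p4 X@[XOO/OXO/X.X] terminal -1; root [..O/.XO/X.X] d8

value(..O/.XO/X.X, O) = +1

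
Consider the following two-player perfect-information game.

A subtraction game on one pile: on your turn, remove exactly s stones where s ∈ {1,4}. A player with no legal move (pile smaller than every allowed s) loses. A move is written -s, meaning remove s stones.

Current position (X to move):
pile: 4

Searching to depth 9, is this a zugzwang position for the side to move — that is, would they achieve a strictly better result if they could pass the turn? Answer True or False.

zugzwang(4, X) = False

p1 X@[4]: -1[3]-1 -4[0]+1*
p2 O@[0] terminal -1; root [4] d9
if X skipped the turn, O would face:
~ p1 O@[4]: -1[3]-1 -4[0]+1*
~ p2 X@[0] terminal -1; root [4] d9
compare (X): move=+1 vs pass=-1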